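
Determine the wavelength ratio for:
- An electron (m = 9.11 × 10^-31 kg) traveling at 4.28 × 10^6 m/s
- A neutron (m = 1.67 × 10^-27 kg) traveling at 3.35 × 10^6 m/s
λ₁/λ₂ = 1.43 × 10^3

Using λ = h/(mv):

λ₁ = h/(m₁v₁) = 1.70 × 10^-10 m
λ₂ = h/(m₂v₂) = 1.18 × 10^-13 m

Ratio λ₁/λ₂ = (m₂v₂)/(m₁v₁)
         = (1.67 × 10^-27 kg × 3.35 × 10^6 m/s) / (9.11 × 10^-31 kg × 4.28 × 10^6 m/s)
         = 1.43 × 10^3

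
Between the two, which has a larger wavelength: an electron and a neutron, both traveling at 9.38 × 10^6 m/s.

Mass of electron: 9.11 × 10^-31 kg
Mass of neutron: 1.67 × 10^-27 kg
The electron has the longer wavelength.

Using λ = h/(mv), since both particles have the same velocity, the wavelength depends only on mass.

For electron: λ₁ = h/(m₁v) = 7.75 × 10^-11 m
For neutron: λ₂ = h/(m₂v) = 4.23 × 10^-14 m

Since λ ∝ 1/m at constant velocity, the lighter particle has the longer wavelength.

The electron has the longer de Broglie wavelength.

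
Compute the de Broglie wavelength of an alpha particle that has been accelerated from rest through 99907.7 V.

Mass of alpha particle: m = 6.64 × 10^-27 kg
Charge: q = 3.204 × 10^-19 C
3.21 × 10^-14 m

When a particle is accelerated through voltage V, it gains kinetic energy KE = qV.

The de Broglie wavelength is then λ = h/√(2mqV):

λ = h/√(2mqV)
λ = (6.626 × 10^-34 J·s) / √(2 × 6.64 × 10^-27 kg × 3.204 × 10^-19 C × 99907.7 V)
λ = 3.21 × 10^-14 m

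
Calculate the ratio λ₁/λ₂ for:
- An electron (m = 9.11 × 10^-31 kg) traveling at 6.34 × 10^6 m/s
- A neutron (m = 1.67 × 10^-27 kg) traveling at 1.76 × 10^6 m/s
λ₁/λ₂ = 509

Using λ = h/(mv):

λ₁ = h/(m₁v₁) = 1.15 × 10^-10 m
λ₂ = h/(m₂v₂) = 2.25 × 10^-13 m

Ratio λ₁/λ₂ = (m₂v₂)/(m₁v₁)
         = (1.67 × 10^-27 kg × 1.76 × 10^6 m/s) / (9.11 × 10^-31 kg × 6.34 × 10^6 m/s)
         = 509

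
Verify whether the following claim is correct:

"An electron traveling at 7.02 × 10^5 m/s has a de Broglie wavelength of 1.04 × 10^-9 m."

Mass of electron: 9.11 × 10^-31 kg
True

The claim is correct.

Using λ = h/(mv):
λ = (6.626 × 10^-34 J·s) / (9.11 × 10^-31 kg × 7.02 × 10^5 m/s)
λ = 1.04 × 10^-9 m

This matches the claimed value.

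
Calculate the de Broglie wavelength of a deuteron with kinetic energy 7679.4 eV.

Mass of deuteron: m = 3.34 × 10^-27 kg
2.31 × 10^-13 m

Using λ = h/√(2mKE):

First convert KE to Joules: KE = 7679.4 eV = 1.230 × 10^-15 J

λ = h/√(2mKE)
λ = (6.626 × 10^-34 J·s) / √(2 × 3.34 × 10^-27 kg × 1.230 × 10^-15 J)
λ = 2.31 × 10^-13 m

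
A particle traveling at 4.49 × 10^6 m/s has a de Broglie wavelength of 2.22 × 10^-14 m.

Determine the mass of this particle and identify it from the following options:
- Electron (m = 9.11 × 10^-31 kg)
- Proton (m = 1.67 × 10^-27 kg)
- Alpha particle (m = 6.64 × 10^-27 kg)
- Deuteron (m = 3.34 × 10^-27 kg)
The particle is an alpha particle.

From λ = h/(mv), solve for mass:

m = h/(λv)
m = (6.626 × 10^-34 J·s) / (2.22 × 10^-14 m × 4.49 × 10^6 m/s)
m = 6.65 × 10^-27 kg

Comparing with the listed masses, this is closest to an alpha particle.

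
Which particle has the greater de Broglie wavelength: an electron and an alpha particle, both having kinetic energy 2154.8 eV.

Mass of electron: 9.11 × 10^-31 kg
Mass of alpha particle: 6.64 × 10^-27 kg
The electron has the longer wavelength.

Using λ = h/√(2mKE):

For electron: λ₁ = h/√(2m₁KE) = 2.64 × 10^-11 m
For alpha particle: λ₂ = h/√(2m₂KE) = 3.09 × 10^-13 m

Since λ ∝ 1/√m at constant kinetic energy, the lighter particle has the longer wavelength.

The electron has the longer de Broglie wavelength.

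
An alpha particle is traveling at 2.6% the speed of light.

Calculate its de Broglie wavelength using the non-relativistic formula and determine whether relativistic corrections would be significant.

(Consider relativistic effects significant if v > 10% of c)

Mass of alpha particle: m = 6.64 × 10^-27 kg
No, relativistic corrections are not needed.

Using the non-relativistic de Broglie formula λ = h/(mv):

v = 2.6% × c = 7.795 × 10^6 m/s

λ = h/(mv)
λ = (6.626 × 10^-34 J·s) / (6.64 × 10^-27 kg × 7.795 × 10^6 m/s)
λ = 1.28 × 10^-14 m

Since v = 2.6% of c < 10% of c, relativistic corrections are NOT significant and this non-relativistic result is a good approximation.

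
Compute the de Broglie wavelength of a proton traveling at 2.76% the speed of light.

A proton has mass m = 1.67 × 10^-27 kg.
4.80 × 10^-14 m

Using the de Broglie relation λ = h/(mv):

v = 2.76% × c = 8.274 × 10^6 m/s

λ = h/(mv)
λ = (6.626 × 10^-34 J·s) / (1.67 × 10^-27 kg × 8.274 × 10^6 m/s)
λ = 4.80 × 10^-14 m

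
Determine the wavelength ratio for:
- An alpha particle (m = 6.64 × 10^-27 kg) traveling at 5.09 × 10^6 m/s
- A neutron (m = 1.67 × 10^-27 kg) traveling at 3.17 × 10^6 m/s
λ₁/λ₂ = 0.157

Using λ = h/(mv):

λ₁ = h/(m₁v₁) = 1.96 × 10^-14 m
λ₂ = h/(m₂v₂) = 1.25 × 10^-13 m

Ratio λ₁/λ₂ = (m₂v₂)/(m₁v₁)
         = (1.67 × 10^-27 kg × 3.17 × 10^6 m/s) / (6.64 × 10^-27 kg × 5.09 × 10^6 m/s)
         = 0.157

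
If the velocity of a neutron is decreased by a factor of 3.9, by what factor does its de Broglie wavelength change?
The wavelength increases by a factor of 3.9.

From λ = h/(mv), the wavelength is inversely proportional to velocity:

λ ∝ 1/v

If v → v/3.9, then λ → 3.9λ

When velocity is decreased by a factor of 3.9, the wavelength increases by a factor of 3.9.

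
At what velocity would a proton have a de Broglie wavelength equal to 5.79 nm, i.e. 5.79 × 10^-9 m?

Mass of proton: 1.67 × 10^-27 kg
6.85 × 10^1 m/s

From λ = h/(mv), solve for v:

v = h/(mλ)
v = (6.626 × 10^-34 J·s) / (1.67 × 10^-27 kg × 5.79 × 10^-9 m)
v = 6.85 × 10^1 m/s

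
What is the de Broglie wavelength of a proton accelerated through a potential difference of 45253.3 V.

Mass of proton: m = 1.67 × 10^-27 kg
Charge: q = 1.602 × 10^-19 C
1.35 × 10^-13 m

When a particle is accelerated through voltage V, it gains kinetic energy KE = qV.

The de Broglie wavelength is then λ = h/√(2mqV):

λ = h/√(2mqV)
λ = (6.626 × 10^-34 J·s) / √(2 × 1.67 × 10^-27 kg × 1.602 × 10^-19 C × 45253.3 V)
λ = 1.35 × 10^-13 m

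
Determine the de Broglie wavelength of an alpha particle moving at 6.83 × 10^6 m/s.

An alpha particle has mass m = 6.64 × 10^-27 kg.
1.46 × 10^-14 m

Using the de Broglie relation λ = h/(mv):

λ = h/(mv)
λ = (6.626 × 10^-34 J·s) / (6.64 × 10^-27 kg × 6.83 × 10^6 m/s)
λ = 1.46 × 10^-14 m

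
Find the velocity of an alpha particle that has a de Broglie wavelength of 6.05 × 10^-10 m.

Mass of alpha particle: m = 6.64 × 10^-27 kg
1.65 × 10^2 m/s

From the de Broglie relation λ = h/(mv), we solve for v:

v = h/(mλ)
v = (6.626 × 10^-34 J·s) / (6.64 × 10^-27 kg × 6.05 × 10^-10 m)
v = 1.65 × 10^2 m/s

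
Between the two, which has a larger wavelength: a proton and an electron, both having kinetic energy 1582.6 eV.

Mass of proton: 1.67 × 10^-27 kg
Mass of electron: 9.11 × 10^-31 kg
The electron has the longer wavelength.

Using λ = h/√(2mKE):

For proton: λ₁ = h/√(2m₁KE) = 7.20 × 10^-13 m
For electron: λ₂ = h/√(2m₂KE) = 3.08 × 10^-11 m

Since λ ∝ 1/√m at constant kinetic energy, the lighter particle has the longer wavelength.

The electron has the longer de Broglie wavelength.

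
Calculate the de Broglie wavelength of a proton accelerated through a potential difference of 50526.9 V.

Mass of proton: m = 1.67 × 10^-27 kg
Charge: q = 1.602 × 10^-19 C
1.27 × 10^-13 m

When a particle is accelerated through voltage V, it gains kinetic energy KE = qV.

The de Broglie wavelength is then λ = h/√(2mqV):

λ = h/√(2mqV)
λ = (6.626 × 10^-34 J·s) / √(2 × 1.67 × 10^-27 kg × 1.602 × 10^-19 C × 50526.9 V)
λ = 1.27 × 10^-13 m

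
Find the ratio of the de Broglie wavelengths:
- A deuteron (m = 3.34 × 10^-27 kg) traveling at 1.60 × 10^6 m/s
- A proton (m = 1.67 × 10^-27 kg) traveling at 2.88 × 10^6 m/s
λ₁/λ₂ = 0.900

Using λ = h/(mv):

λ₁ = h/(m₁v₁) = 1.24 × 10^-13 m
λ₂ = h/(m₂v₂) = 1.38 × 10^-13 m

Ratio λ₁/λ₂ = (m₂v₂)/(m₁v₁)
         = (1.67 × 10^-27 kg × 2.88 × 10^6 m/s) / (3.34 × 10^-27 kg × 1.60 × 10^6 m/s)
         = 0.900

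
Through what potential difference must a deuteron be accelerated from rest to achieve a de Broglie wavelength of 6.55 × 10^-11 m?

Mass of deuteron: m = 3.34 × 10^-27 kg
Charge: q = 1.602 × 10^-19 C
9.56 × 10^-2 V

From λ = h/√(2mqV), we solve for V:

λ² = h²/(2mqV)
V = h²/(2mqλ²)
V = (6.626 × 10^-34 J·s)² / (2 × 3.34 × 10^-27 kg × 1.602 × 10^-19 C × (6.55 × 10^-11 m)²)
V = 9.56 × 10^-2 V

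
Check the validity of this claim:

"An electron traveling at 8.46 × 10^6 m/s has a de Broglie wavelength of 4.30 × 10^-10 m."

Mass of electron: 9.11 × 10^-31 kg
False

The claim is incorrect.

Using λ = h/(mv):
λ = (6.626 × 10^-34 J·s) / (9.11 × 10^-31 kg × 8.46 × 10^6 m/s)
λ = 8.60 × 10^-11 m

The actual wavelength differs from the claimed 4.30 × 10^-10 m.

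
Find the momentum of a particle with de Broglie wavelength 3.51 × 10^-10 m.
1.89 × 10^-24 kg·m/s

From the de Broglie relation λ = h/p, we solve for p:

p = h/λ
p = (6.626 × 10^-34 J·s) / (3.51 × 10^-10 m)
p = 1.89 × 10^-24 kg·m/s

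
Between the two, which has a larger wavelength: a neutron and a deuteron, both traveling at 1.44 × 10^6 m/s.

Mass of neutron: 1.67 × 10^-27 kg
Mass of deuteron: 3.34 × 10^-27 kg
The neutron has the longer wavelength.

Using λ = h/(mv), since both particles have the same velocity, the wavelength depends only on mass.

For neutron: λ₁ = h/(m₁v) = 2.76 × 10^-13 m
For deuteron: λ₂ = h/(m₂v) = 1.38 × 10^-13 m

Since λ ∝ 1/m at constant velocity, the lighter particle has the longer wavelength.

The neutron has the longer de Broglie wavelength.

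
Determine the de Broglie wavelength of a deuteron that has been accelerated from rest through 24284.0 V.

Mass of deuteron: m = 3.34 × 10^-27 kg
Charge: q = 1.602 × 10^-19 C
1.30 × 10^-13 m

When a particle is accelerated through voltage V, it gains kinetic energy KE = qV.

The de Broglie wavelength is then λ = h/√(2mqV):

λ = h/√(2mqV)
λ = (6.626 × 10^-34 J·s) / √(2 × 3.34 × 10^-27 kg × 1.602 × 10^-19 C × 24284.0 V)
λ = 1.30 × 10^-13 m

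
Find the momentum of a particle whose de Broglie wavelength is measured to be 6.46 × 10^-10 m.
1.03 × 10^-24 kg·m/s

From the de Broglie relation λ = h/p, we solve for p:

p = h/λ
p = (6.626 × 10^-34 J·s) / (6.46 × 10^-10 m)
p = 1.03 × 10^-24 kg·m/s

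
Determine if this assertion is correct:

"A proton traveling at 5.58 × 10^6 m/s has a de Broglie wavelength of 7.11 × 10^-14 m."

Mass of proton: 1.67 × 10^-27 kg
True

The claim is correct.

Using λ = h/(mv):
λ = (6.626 × 10^-34 J·s) / (1.67 × 10^-27 kg × 5.58 × 10^6 m/s)
λ = 7.11 × 10^-14 m

This matches the claimed value.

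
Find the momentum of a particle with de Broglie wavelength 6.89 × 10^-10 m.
9.62 × 10^-25 kg·m/s

From the de Broglie relation λ = h/p, we solve for p:

p = h/λ
p = (6.626 × 10^-34 J·s) / (6.89 × 10^-10 m)
p = 9.62 × 10^-25 kg·m/s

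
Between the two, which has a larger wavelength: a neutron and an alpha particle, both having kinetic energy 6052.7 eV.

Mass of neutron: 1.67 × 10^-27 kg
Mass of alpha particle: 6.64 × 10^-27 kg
The neutron has the longer wavelength.

Using λ = h/√(2mKE):

For neutron: λ₁ = h/√(2m₁KE) = 3.68 × 10^-13 m
For alpha particle: λ₂ = h/√(2m₂KE) = 1.85 × 10^-13 m

Since λ ∝ 1/√m at constant kinetic energy, the lighter particle has the longer wavelength.

The neutron has the longer de Broglie wavelength.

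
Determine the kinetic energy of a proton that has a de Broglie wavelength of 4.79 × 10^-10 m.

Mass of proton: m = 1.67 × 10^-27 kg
5.73 × 10^-22 J (or 3.58 × 10^-3 eV)

From λ = h/√(2mKE), we solve for KE:

λ² = h²/(2mKE)
KE = h²/(2mλ²)
KE = (6.626 × 10^-34 J·s)² / (2 × 1.67 × 10^-27 kg × (4.79 × 10^-10 m)²)
KE = 5.73 × 10^-22 J
KE = 3.58 × 10^-3 eV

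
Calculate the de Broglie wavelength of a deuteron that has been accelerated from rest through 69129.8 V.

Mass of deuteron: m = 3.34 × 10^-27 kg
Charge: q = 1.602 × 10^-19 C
7.70 × 10^-14 m

When a particle is accelerated through voltage V, it gains kinetic energy KE = qV.

The de Broglie wavelength is then λ = h/√(2mqV):

λ = h/√(2mqV)
λ = (6.626 × 10^-34 J·s) / √(2 × 3.34 × 10^-27 kg × 1.602 × 10^-19 C × 69129.8 V)
λ = 7.70 × 10^-14 m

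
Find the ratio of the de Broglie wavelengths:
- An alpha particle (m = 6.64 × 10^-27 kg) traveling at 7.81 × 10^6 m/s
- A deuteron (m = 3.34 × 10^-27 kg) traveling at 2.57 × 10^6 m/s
λ₁/λ₂ = 0.166

Using λ = h/(mv):

λ₁ = h/(m₁v₁) = 1.28 × 10^-14 m
λ₂ = h/(m₂v₂) = 7.72 × 10^-14 m

Ratio λ₁/λ₂ = (m₂v₂)/(m₁v₁)
         = (3.34 × 10^-27 kg × 2.57 × 10^6 m/s) / (6.64 × 10^-27 kg × 7.81 × 10^6 m/s)
         = 0.166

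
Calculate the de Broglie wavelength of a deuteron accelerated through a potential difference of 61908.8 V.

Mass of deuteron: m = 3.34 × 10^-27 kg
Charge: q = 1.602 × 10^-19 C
8.14 × 10^-14 m

When a particle is accelerated through voltage V, it gains kinetic energy KE = qV.

The de Broglie wavelength is then λ = h/√(2mqV):

λ = h/√(2mqV)
λ = (6.626 × 10^-34 J·s) / √(2 × 3.34 × 10^-27 kg × 1.602 × 10^-19 C × 61908.8 V)
λ = 8.14 × 10^-14 m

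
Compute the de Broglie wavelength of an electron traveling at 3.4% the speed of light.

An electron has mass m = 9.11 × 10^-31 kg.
7.14 × 10^-11 m

Using the de Broglie relation λ = h/(mv):

v = 3.4% × c = 1.019 × 10^7 m/s

λ = h/(mv)
λ = (6.626 × 10^-34 J·s) / (9.11 × 10^-31 kg × 1.019 × 10^7 m/s)
λ = 7.14 × 10^-11 m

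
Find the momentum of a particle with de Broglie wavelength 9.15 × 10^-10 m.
7.24 × 10^-25 kg·m/s

From the de Broglie relation λ = h/p, we solve for p:

p = h/λ
p = (6.626 × 10^-34 J·s) / (9.15 × 10^-10 m)
p = 7.24 × 10^-25 kg·m/s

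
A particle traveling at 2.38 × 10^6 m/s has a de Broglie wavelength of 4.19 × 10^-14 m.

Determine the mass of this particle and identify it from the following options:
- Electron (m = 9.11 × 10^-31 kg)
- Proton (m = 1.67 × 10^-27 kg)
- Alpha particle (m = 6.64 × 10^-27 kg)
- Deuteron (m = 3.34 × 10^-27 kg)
The particle is an alpha particle.

From λ = h/(mv), solve for mass:

m = h/(λv)
m = (6.626 × 10^-34 J·s) / (4.19 × 10^-14 m × 2.38 × 10^6 m/s)
m = 6.64 × 10^-27 kg

Comparing with the listed masses, this is closest to an alpha particle.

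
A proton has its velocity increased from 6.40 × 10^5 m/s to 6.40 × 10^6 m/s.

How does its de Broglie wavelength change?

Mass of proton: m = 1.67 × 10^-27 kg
The wavelength decreases by a factor of 10.

Using λ = h/(mv):

Initial wavelength: λ₁ = h/(mv₁) = 6.20 × 10^-13 m
Final wavelength: λ₂ = h/(mv₂) = 6.20 × 10^-14 m

Since λ ∝ 1/v, when velocity increases by a factor of 10, the wavelength decreases by a factor of 10.

λ₂/λ₁ = v₁/v₂ = 1/10

The wavelength decreases by a factor of 10.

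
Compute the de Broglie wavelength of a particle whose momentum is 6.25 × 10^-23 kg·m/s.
1.06 × 10^-11 m

Using the de Broglie relation λ = h/p:

λ = h/p
λ = (6.626 × 10^-34 J·s) / (6.25 × 10^-23 kg·m/s)
λ = 1.06 × 10^-11 m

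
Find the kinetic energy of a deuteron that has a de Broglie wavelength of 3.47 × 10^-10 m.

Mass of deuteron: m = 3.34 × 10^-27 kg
5.46 × 10^-22 J (or 3.41 × 10^-3 eV)

From λ = h/√(2mKE), we solve for KE:

λ² = h²/(2mKE)
KE = h²/(2mλ²)
KE = (6.626 × 10^-34 J·s)² / (2 × 3.34 × 10^-27 kg × (3.47 × 10^-10 m)²)
KE = 5.46 × 10^-22 J
KE = 3.41 × 10^-3 eV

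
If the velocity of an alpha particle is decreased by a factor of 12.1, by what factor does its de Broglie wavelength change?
The wavelength increases by a factor of 12.1.

From λ = h/(mv), the wavelength is inversely proportional to velocity:

λ ∝ 1/v

If v → v/12.1, then λ → 12.1λ

When velocity is decreased by a factor of 12.1, the wavelength increases by a factor of 12.1.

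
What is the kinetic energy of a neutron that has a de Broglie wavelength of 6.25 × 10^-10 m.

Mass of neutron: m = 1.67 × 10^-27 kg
3.37 × 10^-22 J (or 2.10 × 10^-3 eV)

From λ = h/√(2mKE), we solve for KE:

λ² = h²/(2mKE)
KE = h²/(2mλ²)
KE = (6.626 × 10^-34 J·s)² / (2 × 1.67 × 10^-27 kg × (6.25 × 10^-10 m)²)
KE = 3.37 × 10^-22 J
KE = 2.10 × 10^-3 eV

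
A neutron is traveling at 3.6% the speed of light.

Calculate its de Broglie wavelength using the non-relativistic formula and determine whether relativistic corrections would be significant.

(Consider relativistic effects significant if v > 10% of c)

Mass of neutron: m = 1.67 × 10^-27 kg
No, relativistic corrections are not needed.

Using the non-relativistic de Broglie formula λ = h/(mv):

v = 3.6% × c = 1.079 × 10^7 m/s

λ = h/(mv)
λ = (6.626 × 10^-34 J·s) / (1.67 × 10^-27 kg × 1.079 × 10^7 m/s)
λ = 3.68 × 10^-14 m

Since v = 3.6% of c < 10% of c, relativistic corrections are NOT significant and this non-relativistic result is a good approximation.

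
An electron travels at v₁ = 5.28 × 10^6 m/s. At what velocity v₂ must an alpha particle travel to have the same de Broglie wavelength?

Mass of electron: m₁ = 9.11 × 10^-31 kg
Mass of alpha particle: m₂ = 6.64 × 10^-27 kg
v₂ = 7.24 × 10^2 m/s

For equal de Broglie wavelengths: λ₁ = λ₂

h/(m₁v₁) = h/(m₂v₂)
m₁v₁ = m₂v₂
v₂ = v₁ · (m₁/m₂)

v₂ = 5.28 × 10^6 m/s × (9.11 × 10^-31 kg / 6.64 × 10^-27 kg)
v₂ = 7.24 × 10^2 m/s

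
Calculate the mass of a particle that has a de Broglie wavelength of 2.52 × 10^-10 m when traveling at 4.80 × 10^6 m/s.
5.48 × 10^-31 kg

From the de Broglie relation λ = h/(mv), we solve for m:

m = h/(λv)
m = (6.626 × 10^-34 J·s) / (2.52 × 10^-10 m × 4.80 × 10^6 m/s)
m = 5.48 × 10^-31 kg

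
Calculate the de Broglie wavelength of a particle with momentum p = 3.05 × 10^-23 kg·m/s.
2.17 × 10^-11 m

Using the de Broglie relation λ = h/p:

λ = h/p
λ = (6.626 × 10^-34 J·s) / (3.05 × 10^-23 kg·m/s)
λ = 2.17 × 10^-11 m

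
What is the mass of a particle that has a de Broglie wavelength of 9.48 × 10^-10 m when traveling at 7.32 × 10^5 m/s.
9.55 × 10^-31 kg

From the de Broglie relation λ = h/(mv), we solve for m:

m = h/(λv)
m = (6.626 × 10^-34 J·s) / (9.48 × 10^-10 m × 7.32 × 10^5 m/s)
m = 9.55 × 10^-31 kg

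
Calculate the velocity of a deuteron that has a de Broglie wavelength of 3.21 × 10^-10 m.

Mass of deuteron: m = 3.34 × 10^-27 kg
6.18 × 10^2 m/s

From the de Broglie relation λ = h/(mv), we solve for v:

v = h/(mλ)
v = (6.626 × 10^-34 J·s) / (3.34 × 10^-27 kg × 3.21 × 10^-10 m)
v = 6.18 × 10^2 m/s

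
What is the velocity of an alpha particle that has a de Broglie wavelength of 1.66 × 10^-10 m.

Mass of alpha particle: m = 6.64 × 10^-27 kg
6.01 × 10^2 m/s

From the de Broglie relation λ = h/(mv), we solve for v:

v = h/(mλ)
v = (6.626 × 10^-34 J·s) / (6.64 × 10^-27 kg × 1.66 × 10^-10 m)
v = 6.01 × 10^2 m/s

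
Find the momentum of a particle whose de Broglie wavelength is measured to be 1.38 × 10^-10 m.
4.80 × 10^-24 kg·m/s

From the de Broglie relation λ = h/p, we solve for p:

p = h/λ
p = (6.626 × 10^-34 J·s) / (1.38 × 10^-10 m)
p = 4.80 × 10^-24 kg·m/s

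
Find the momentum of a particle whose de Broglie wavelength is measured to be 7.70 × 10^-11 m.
8.61 × 10^-24 kg·m/s

From the de Broglie relation λ = h/p, we solve for p:

p = h/λ
p = (6.626 × 10^-34 J·s) / (7.70 × 10^-11 m)
p = 8.61 × 10^-24 kg·m/s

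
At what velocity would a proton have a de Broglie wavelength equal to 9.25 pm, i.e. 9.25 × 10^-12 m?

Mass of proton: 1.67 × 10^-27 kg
4.29 × 10^4 m/s

From λ = h/(mv), solve for v:

v = h/(mλ)
v = (6.626 × 10^-34 J·s) / (1.67 × 10^-27 kg × 9.25 × 10^-12 m)
v = 4.29 × 10^4 m/s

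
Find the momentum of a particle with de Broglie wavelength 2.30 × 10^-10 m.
2.88 × 10^-24 kg·m/s

From the de Broglie relation λ = h/p, we solve for p:

p = h/λ
p = (6.626 × 10^-34 J·s) / (2.30 × 10^-10 m)
p = 2.88 × 10^-24 kg·m/s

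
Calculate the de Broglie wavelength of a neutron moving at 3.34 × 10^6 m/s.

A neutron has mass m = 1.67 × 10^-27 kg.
1.19 × 10^-13 m

Using the de Broglie relation λ = h/(mv):

λ = h/(mv)
λ = (6.626 × 10^-34 J·s) / (1.67 × 10^-27 kg × 3.34 × 10^6 m/s)
λ = 1.19 × 10^-13 m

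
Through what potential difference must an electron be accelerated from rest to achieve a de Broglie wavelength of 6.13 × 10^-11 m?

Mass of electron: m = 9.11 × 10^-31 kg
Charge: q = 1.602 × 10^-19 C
400 V

From λ = h/√(2mqV), we solve for V:

λ² = h²/(2mqV)
V = h²/(2mqλ²)
V = (6.626 × 10^-34 J·s)² / (2 × 9.11 × 10^-31 kg × 1.602 × 10^-19 C × (6.13 × 10^-11 m)²)
V = 400 V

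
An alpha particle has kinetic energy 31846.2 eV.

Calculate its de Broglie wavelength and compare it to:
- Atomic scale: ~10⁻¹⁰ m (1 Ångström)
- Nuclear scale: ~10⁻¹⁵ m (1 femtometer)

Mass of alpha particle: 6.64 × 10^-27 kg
λ = 8.05 × 10^-14 m, which is between nuclear and atomic scales.

Using λ = h/√(2mKE):

KE = 31846.2 eV = 5.102 × 10^-15 J

λ = h/√(2mKE)
λ = (6.626 × 10^-34 J·s) / √(2 × 6.64 × 10^-27 kg × 5.102 × 10^-15 J)
λ = 8.05 × 10^-14 m

Comparison:
- Atomic scale (10⁻¹⁰ m): λ is 0.0008× this size
- Nuclear scale (10⁻¹⁵ m): λ is 80× this size

The wavelength is between nuclear and atomic scales.

This wavelength is appropriate for probing atomic structure but too large for nuclear physics experiments.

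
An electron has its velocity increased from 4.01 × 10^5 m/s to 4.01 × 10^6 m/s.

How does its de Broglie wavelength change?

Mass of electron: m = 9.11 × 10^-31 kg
The wavelength decreases by a factor of 10.

Using λ = h/(mv):

Initial wavelength: λ₁ = h/(mv₁) = 1.81 × 10^-9 m
Final wavelength: λ₂ = h/(mv₂) = 1.81 × 10^-10 m

Since λ ∝ 1/v, when velocity increases by a factor of 10, the wavelength decreases by a factor of 10.

λ₂/λ₁ = v₁/v₂ = 1/10

The wavelength decreases by a factor of 10.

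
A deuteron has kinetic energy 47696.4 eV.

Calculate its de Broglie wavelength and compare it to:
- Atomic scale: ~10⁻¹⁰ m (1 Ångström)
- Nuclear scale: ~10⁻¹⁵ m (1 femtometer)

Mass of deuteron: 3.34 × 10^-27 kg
λ = 9.27 × 10^-14 m, which is between nuclear and atomic scales.

Using λ = h/√(2mKE):

KE = 47696.4 eV = 7.642 × 10^-15 J

λ = h/√(2mKE)
λ = (6.626 × 10^-34 J·s) / √(2 × 3.34 × 10^-27 kg × 7.642 × 10^-15 J)
λ = 9.27 × 10^-14 m

Comparison:
- Atomic scale (10⁻¹⁰ m): λ is 0.00093× this size
- Nuclear scale (10⁻¹⁵ m): λ is 93× this size

The wavelength is between nuclear and atomic scales.

This wavelength is appropriate for probing atomic structure but too large for nuclear physics experiments.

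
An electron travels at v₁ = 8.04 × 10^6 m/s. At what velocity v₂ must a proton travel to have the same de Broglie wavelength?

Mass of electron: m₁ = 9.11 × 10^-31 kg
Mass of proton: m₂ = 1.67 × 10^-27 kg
v₂ = 4.39 × 10^3 m/s

For equal de Broglie wavelengths: λ₁ = λ₂

h/(m₁v₁) = h/(m₂v₂)
m₁v₁ = m₂v₂
v₂ = v₁ · (m₁/m₂)

v₂ = 8.04 × 10^6 m/s × (9.11 × 10^-31 kg / 1.67 × 10^-27 kg)
v₂ = 4.39 × 10^3 m/s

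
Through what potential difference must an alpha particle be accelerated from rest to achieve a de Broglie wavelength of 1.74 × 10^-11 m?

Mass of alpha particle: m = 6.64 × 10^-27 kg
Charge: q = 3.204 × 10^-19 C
3.41 × 10^-1 V

From λ = h/√(2mqV), we solve for V:

λ² = h²/(2mqV)
V = h²/(2mqλ²)
V = (6.626 × 10^-34 J·s)² / (2 × 6.64 × 10^-27 kg × 3.204 × 10^-19 C × (1.74 × 10^-11 m)²)
V = 3.41 × 10^-1 V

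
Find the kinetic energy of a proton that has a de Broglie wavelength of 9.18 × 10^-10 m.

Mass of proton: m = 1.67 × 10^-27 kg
1.56 × 10^-22 J (or 9.74 × 10^-4 eV)

From λ = h/√(2mKE), we solve for KE:

λ² = h²/(2mKE)
KE = h²/(2mλ²)
KE = (6.626 × 10^-34 J·s)² / (2 × 1.67 × 10^-27 kg × (9.18 × 10^-10 m)²)
KE = 1.56 × 10^-22 J
KE = 9.74 × 10^-4 eV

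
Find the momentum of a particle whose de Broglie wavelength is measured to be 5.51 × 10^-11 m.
1.20 × 10^-23 kg·m/s

From the de Broglie relation λ = h/p, we solve for p:

p = h/λ
p = (6.626 × 10^-34 J·s) / (5.51 × 10^-11 m)
p = 1.20 × 10^-23 kg·m/s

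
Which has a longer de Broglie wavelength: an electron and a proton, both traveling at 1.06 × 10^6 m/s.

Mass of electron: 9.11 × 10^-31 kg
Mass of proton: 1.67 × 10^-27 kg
The electron has the longer wavelength.

Using λ = h/(mv), since both particles have the same velocity, the wavelength depends only on mass.

For electron: λ₁ = h/(m₁v) = 6.86 × 10^-10 m
For proton: λ₂ = h/(m₂v) = 3.74 × 10^-13 m

Since λ ∝ 1/m at constant velocity, the lighter particle has the longer wavelength.

The electron has the longer de Broglie wavelength.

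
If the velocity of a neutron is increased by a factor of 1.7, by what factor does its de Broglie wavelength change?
The wavelength decreases by a factor of 1.7.

From λ = h/(mv), the wavelength is inversely proportional to velocity:

λ ∝ 1/v

If v → 1.7v, then λ → λ/1.7

When velocity is increased by a factor of 1.7, the wavelength decreases by a factor of 1.7.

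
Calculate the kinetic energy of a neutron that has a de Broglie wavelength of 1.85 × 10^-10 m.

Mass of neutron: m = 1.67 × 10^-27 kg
3.84 × 10^-21 J (or 0.0240 eV)

From λ = h/√(2mKE), we solve for KE:

λ² = h²/(2mKE)
KE = h²/(2mλ²)
KE = (6.626 × 10^-34 J·s)² / (2 × 1.67 × 10^-27 kg × (1.85 × 10^-10 m)²)
KE = 3.84 × 10^-21 J
KE = 0.0240 eV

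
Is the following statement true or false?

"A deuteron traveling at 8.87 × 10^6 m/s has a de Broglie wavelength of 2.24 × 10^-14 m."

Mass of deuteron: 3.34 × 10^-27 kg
True

The claim is correct.

Using λ = h/(mv):
λ = (6.626 × 10^-34 J·s) / (3.34 × 10^-27 kg × 8.87 × 10^6 m/s)
λ = 2.24 × 10^-14 m

This matches the claimed value.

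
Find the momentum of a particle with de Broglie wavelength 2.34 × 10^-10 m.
2.83 × 10^-24 kg·m/s

From the de Broglie relation λ = h/p, we solve for p:

p = h/λ
p = (6.626 × 10^-34 J·s) / (2.34 × 10^-10 m)
p = 2.83 × 10^-24 kg·m/s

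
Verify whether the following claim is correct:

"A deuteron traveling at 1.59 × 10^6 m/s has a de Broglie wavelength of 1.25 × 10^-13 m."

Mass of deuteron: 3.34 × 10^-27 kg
True

The claim is correct.

Using λ = h/(mv):
λ = (6.626 × 10^-34 J·s) / (3.34 × 10^-27 kg × 1.59 × 10^6 m/s)
λ = 1.25 × 10^-13 m

This matches the claimed value.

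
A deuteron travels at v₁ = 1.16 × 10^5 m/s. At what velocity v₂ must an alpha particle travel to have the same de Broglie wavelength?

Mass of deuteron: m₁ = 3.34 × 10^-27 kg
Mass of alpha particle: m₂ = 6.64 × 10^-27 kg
v₂ = 5.83 × 10^4 m/s

For equal de Broglie wavelengths: λ₁ = λ₂

h/(m₁v₁) = h/(m₂v₂)
m₁v₁ = m₂v₂
v₂ = v₁ · (m₁/m₂)

v₂ = 1.16 × 10^5 m/s × (3.34 × 10^-27 kg / 6.64 × 10^-27 kg)
v₂ = 5.83 × 10^4 m/s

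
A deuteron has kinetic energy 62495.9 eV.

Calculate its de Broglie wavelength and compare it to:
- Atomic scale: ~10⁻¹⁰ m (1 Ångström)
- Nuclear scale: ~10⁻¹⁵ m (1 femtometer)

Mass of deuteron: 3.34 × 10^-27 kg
λ = 8.10 × 10^-14 m, which is between nuclear and atomic scales.

Using λ = h/√(2mKE):

KE = 62495.9 eV = 1.001 × 10^-14 J

λ = h/√(2mKE)
λ = (6.626 × 10^-34 J·s) / √(2 × 3.34 × 10^-27 kg × 1.001 × 10^-14 J)
λ = 8.10 × 10^-14 m

Comparison:
- Atomic scale (10⁻¹⁰ m): λ is 0.00081× this size
- Nuclear scale (10⁻¹⁵ m): λ is 81× this size

The wavelength is between nuclear and atomic scales.

This wavelength is appropriate for probing atomic structure but too large for nuclear physics experiments.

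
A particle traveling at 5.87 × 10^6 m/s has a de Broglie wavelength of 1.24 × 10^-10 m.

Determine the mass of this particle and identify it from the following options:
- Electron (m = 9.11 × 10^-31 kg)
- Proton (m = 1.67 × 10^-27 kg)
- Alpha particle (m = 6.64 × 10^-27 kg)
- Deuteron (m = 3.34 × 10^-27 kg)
The particle is an electron.

From λ = h/(mv), solve for mass:

m = h/(λv)
m = (6.626 × 10^-34 J·s) / (1.24 × 10^-10 m × 5.87 × 10^6 m/s)
m = 9.10 × 10^-31 kg

Comparing with the listed masses, this is closest to an electron.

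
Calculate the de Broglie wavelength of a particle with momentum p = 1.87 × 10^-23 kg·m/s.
3.54 × 10^-11 m

Using the de Broglie relation λ = h/p:

λ = h/p
λ = (6.626 × 10^-34 J·s) / (1.87 × 10^-23 kg·m/s)
λ = 3.54 × 10^-11 m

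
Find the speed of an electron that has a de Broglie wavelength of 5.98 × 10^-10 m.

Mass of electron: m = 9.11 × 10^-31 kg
1.22 × 10^6 m/s

From the de Broglie relation λ = h/(mv), we solve for v:

v = h/(mλ)
v = (6.626 × 10^-34 J·s) / (9.11 × 10^-31 kg × 5.98 × 10^-10 m)
v = 1.22 × 10^6 m/s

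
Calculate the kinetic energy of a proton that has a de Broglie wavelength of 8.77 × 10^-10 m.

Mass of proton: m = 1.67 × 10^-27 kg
1.71 × 10^-22 J (or 1.07 × 10^-3 eV)

From λ = h/√(2mKE), we solve for KE:

λ² = h²/(2mKE)
KE = h²/(2mλ²)
KE = (6.626 × 10^-34 J·s)² / (2 × 1.67 × 10^-27 kg × (8.77 × 10^-10 m)²)
KE = 1.71 × 10^-22 J
KE = 1.07 × 10^-3 eV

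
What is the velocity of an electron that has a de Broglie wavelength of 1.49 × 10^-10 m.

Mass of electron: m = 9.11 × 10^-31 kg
4.88 × 10^6 m/s

From the de Broglie relation λ = h/(mv), we solve for v:

v = h/(mλ)
v = (6.626 × 10^-34 J·s) / (9.11 × 10^-31 kg × 1.49 × 10^-10 m)
v = 4.88 × 10^6 m/s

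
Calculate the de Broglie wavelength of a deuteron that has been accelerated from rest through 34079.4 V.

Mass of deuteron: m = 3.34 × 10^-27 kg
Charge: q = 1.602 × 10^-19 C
1.10 × 10^-13 m

When a particle is accelerated through voltage V, it gains kinetic energy KE = qV.

The de Broglie wavelength is then λ = h/√(2mqV):

λ = h/√(2mqV)
λ = (6.626 × 10^-34 J·s) / √(2 × 3.34 × 10^-27 kg × 1.602 × 10^-19 C × 34079.4 V)
λ = 1.10 × 10^-13 m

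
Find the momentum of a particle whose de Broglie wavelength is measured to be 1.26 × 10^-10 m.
5.26 × 10^-24 kg·m/s

From the de Broglie relation λ = h/p, we solve for p:

p = h/λ
p = (6.626 × 10^-34 J·s) / (1.26 × 10^-10 m)
p = 5.26 × 10^-24 kg·m/s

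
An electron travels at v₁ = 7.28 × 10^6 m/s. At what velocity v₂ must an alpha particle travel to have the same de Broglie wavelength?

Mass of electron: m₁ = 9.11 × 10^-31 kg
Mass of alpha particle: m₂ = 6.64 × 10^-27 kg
v₂ = 9.99 × 10^2 m/s

For equal de Broglie wavelengths: λ₁ = λ₂

h/(m₁v₁) = h/(m₂v₂)
m₁v₁ = m₂v₂
v₂ = v₁ · (m₁/m₂)

v₂ = 7.28 × 10^6 m/s × (9.11 × 10^-31 kg / 6.64 × 10^-27 kg)
v₂ = 9.99 × 10^2 m/s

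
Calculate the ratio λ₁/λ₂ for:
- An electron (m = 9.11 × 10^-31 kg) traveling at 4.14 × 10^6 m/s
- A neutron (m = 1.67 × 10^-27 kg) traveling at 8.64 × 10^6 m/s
λ₁/λ₂ = 3.83 × 10^3

Using λ = h/(mv):

λ₁ = h/(m₁v₁) = 1.76 × 10^-10 m
λ₂ = h/(m₂v₂) = 4.59 × 10^-14 m

Ratio λ₁/λ₂ = (m₂v₂)/(m₁v₁)
         = (1.67 × 10^-27 kg × 8.64 × 10^6 m/s) / (9.11 × 10^-31 kg × 4.14 × 10^6 m/s)
         = 3.83 × 10^3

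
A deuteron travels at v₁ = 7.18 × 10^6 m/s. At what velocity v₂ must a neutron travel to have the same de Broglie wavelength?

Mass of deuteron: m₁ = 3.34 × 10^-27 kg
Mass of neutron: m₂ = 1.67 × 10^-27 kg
v₂ = 1.44 × 10^7 m/s

For equal de Broglie wavelengths: λ₁ = λ₂

h/(m₁v₁) = h/(m₂v₂)
m₁v₁ = m₂v₂
v₂ = v₁ · (m₁/m₂)

v₂ = 7.18 × 10^6 m/s × (3.34 × 10^-27 kg / 1.67 × 10^-27 kg)
v₂ = 1.44 × 10^7 m/s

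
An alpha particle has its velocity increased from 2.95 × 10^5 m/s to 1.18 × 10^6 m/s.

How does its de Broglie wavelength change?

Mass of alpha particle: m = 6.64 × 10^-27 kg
The wavelength decreases by a factor of 4.

Using λ = h/(mv):

Initial wavelength: λ₁ = h/(mv₁) = 3.38 × 10^-13 m
Final wavelength: λ₂ = h/(mv₂) = 8.46 × 10^-14 m

Since λ ∝ 1/v, when velocity increases by a factor of 4, the wavelength decreases by a factor of 4.

λ₂/λ₁ = v₁/v₂ = 1/4

The wavelength decreases by a factor of 4.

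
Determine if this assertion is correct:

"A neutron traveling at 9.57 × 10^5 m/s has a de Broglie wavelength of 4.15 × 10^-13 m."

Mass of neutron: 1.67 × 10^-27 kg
True

The claim is correct.

Using λ = h/(mv):
λ = (6.626 × 10^-34 J·s) / (1.67 × 10^-27 kg × 9.57 × 10^5 m/s)
λ = 4.15 × 10^-13 m

This matches the claimed value.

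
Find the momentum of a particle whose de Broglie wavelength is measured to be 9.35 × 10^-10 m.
7.09 × 10^-25 kg·m/s

From the de Broglie relation λ = h/p, we solve for p:

p = h/λ
p = (6.626 × 10^-34 J·s) / (9.35 × 10^-10 m)
p = 7.09 × 10^-25 kg·m/s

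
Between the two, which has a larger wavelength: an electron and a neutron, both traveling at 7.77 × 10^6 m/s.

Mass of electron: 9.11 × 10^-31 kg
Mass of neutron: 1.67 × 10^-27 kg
The electron has the longer wavelength.

Using λ = h/(mv), since both particles have the same velocity, the wavelength depends only on mass.

For electron: λ₁ = h/(m₁v) = 9.36 × 10^-11 m
For neutron: λ₂ = h/(m₂v) = 5.11 × 10^-14 m

Since λ ∝ 1/m at constant velocity, the lighter particle has the longer wavelength.

The electron has the longer de Broglie wavelength.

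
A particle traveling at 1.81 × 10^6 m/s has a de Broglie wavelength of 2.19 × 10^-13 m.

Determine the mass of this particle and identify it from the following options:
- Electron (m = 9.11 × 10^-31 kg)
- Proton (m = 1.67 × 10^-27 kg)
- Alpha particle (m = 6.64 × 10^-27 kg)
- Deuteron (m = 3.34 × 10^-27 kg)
The particle is a proton.

From λ = h/(mv), solve for mass:

m = h/(λv)
m = (6.626 × 10^-34 J·s) / (2.19 × 10^-13 m × 1.81 × 10^6 m/s)
m = 1.67 × 10^-27 kg

Comparing with the listed masses, this is closest to a proton.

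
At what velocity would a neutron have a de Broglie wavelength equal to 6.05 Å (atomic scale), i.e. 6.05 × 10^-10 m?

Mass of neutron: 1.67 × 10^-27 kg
6.56 × 10^2 m/s

From λ = h/(mv), solve for v:

v = h/(mλ)
v = (6.626 × 10^-34 J·s) / (1.67 × 10^-27 kg × 6.05 × 10^-10 m)
v = 6.56 × 10^2 m/s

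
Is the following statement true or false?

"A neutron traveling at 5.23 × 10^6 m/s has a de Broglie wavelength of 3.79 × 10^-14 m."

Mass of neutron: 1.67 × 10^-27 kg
False

The claim is incorrect.

Using λ = h/(mv):
λ = (6.626 × 10^-34 J·s) / (1.67 × 10^-27 kg × 5.23 × 10^6 m/s)
λ = 7.59 × 10^-14 m

The actual wavelength differs from the claimed 3.79 × 10^-14 m.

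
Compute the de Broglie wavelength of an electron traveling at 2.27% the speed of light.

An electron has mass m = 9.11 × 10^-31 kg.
1.07 × 10^-10 m

Using the de Broglie relation λ = h/(mv):

v = 2.27% × c = 6.805 × 10^6 m/s

λ = h/(mv)
λ = (6.626 × 10^-34 J·s) / (9.11 × 10^-31 kg × 6.805 × 10^6 m/s)
λ = 1.07 × 10^-10 m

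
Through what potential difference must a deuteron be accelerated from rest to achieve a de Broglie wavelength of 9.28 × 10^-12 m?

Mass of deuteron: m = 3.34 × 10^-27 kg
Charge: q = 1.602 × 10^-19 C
4.76 V

From λ = h/√(2mqV), we solve for V:

λ² = h²/(2mqV)
V = h²/(2mqλ²)
V = (6.626 × 10^-34 J·s)² / (2 × 3.34 × 10^-27 kg × 1.602 × 10^-19 C × (9.28 × 10^-12 m)²)
V = 4.76 V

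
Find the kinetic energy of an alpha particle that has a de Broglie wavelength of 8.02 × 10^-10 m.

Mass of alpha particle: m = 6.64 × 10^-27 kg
5.14 × 10^-23 J (or 3.21 × 10^-4 eV)

From λ = h/√(2mKE), we solve for KE:

λ² = h²/(2mKE)
KE = h²/(2mλ²)
KE = (6.626 × 10^-34 J·s)² / (2 × 6.64 × 10^-27 kg × (8.02 × 10^-10 m)²)
KE = 5.14 × 10^-23 J
KE = 3.21 × 10^-4 eV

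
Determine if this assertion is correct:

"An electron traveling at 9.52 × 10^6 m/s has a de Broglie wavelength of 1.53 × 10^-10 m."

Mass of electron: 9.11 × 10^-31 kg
False

The claim is incorrect.

Using λ = h/(mv):
λ = (6.626 × 10^-34 J·s) / (9.11 × 10^-31 kg × 9.52 × 10^6 m/s)
λ = 7.64 × 10^-11 m

The actual wavelength differs from the claimed 1.53 × 10^-10 m.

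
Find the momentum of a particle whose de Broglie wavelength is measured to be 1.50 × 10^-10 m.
4.42 × 10^-24 kg·m/s

From the de Broglie relation λ = h/p, we solve for p:

p = h/λ
p = (6.626 × 10^-34 J·s) / (1.50 × 10^-10 m)
p = 4.42 × 10^-24 kg·m/s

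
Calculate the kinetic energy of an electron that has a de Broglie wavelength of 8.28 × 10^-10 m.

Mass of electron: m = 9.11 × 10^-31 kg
3.51 × 10^-19 J (or 2.19 eV)

From λ = h/√(2mKE), we solve for KE:

λ² = h²/(2mKE)
KE = h²/(2mλ²)
KE = (6.626 × 10^-34 J·s)² / (2 × 9.11 × 10^-31 kg × (8.28 × 10^-10 m)²)
KE = 3.51 × 10^-19 J
KE = 2.19 eV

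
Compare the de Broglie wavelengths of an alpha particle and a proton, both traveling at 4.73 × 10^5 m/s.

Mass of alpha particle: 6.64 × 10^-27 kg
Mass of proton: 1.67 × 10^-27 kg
The proton has the longer wavelength.

Using λ = h/(mv), since both particles have the same velocity, the wavelength depends only on mass.

For alpha particle: λ₁ = h/(m₁v) = 2.11 × 10^-13 m
For proton: λ₂ = h/(m₂v) = 8.39 × 10^-13 m

Since λ ∝ 1/m at constant velocity, the lighter particle has the longer wavelength.

The proton has the longer de Broglie wavelength.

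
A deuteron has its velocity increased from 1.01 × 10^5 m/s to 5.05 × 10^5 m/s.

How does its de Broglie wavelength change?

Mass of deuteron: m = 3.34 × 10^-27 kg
The wavelength decreases by a factor of 5.

Using λ = h/(mv):

Initial wavelength: λ₁ = h/(mv₁) = 1.96 × 10^-12 m
Final wavelength: λ₂ = h/(mv₂) = 3.93 × 10^-13 m

Since λ ∝ 1/v, when velocity increases by a factor of 5, the wavelength decreases by a factor of 5.

λ₂/λ₁ = v₁/v₂ = 1/5

The wavelength decreases by a factor of 5.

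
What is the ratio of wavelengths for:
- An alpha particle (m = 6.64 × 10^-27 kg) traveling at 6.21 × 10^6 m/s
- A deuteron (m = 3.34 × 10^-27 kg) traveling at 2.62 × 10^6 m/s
λ₁/λ₂ = 0.212

Using λ = h/(mv):

λ₁ = h/(m₁v₁) = 1.61 × 10^-14 m
λ₂ = h/(m₂v₂) = 7.57 × 10^-14 m

Ratio λ₁/λ₂ = (m₂v₂)/(m₁v₁)
         = (3.34 × 10^-27 kg × 2.62 × 10^6 m/s) / (6.64 × 10^-27 kg × 6.21 × 10^6 m/s)
         = 0.212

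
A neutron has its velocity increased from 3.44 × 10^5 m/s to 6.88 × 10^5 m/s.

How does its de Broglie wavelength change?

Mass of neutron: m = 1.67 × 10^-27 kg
The wavelength decreases by a factor of 2.

Using λ = h/(mv):

Initial wavelength: λ₁ = h/(mv₁) = 1.15 × 10^-12 m
Final wavelength: λ₂ = h/(mv₂) = 5.77 × 10^-13 m

Since λ ∝ 1/v, when velocity increases by a factor of 2, the wavelength decreases by a factor of 2.

λ₂/λ₁ = v₁/v₂ = 1/2

The wavelength decreases by a factor of 2.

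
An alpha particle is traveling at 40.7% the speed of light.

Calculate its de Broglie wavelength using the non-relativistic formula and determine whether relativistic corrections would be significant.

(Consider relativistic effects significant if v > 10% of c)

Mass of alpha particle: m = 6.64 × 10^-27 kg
Yes, relativistic corrections are needed.

Using the non-relativistic de Broglie formula λ = h/(mv):

v = 40.7% × c = 1.220 × 10^8 m/s

λ = h/(mv)
λ = (6.626 × 10^-34 J·s) / (6.64 × 10^-27 kg × 1.220 × 10^8 m/s)
λ = 8.18 × 10^-16 m

Since v = 40.7% of c > 10% of c, relativistic corrections ARE significant and the actual wavelength would differ from this non-relativistic estimate.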